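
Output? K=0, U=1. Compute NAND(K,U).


K AND U = 0
NOT(0) = 1

1


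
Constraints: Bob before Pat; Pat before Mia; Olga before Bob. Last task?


Constraints: Bob before Pat; Pat before Mia; Olga before Bob
The last task can have nothing scheduled after it, so it must never appear on the left of a 'before'.
Tasks appearing before some other task: Bob, Pat, Olga.
The only task not in that list is Mia → it is last.

Mia


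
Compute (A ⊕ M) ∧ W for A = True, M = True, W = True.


A = True, M = True, W = True
Step 1: A ⊕ M = True XOR True = False
Step 2: False ∧ W = False AND True = False
XOR true when exactly one of A,M is true; then AND with W.

False


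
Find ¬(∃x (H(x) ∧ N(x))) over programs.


Original: ∃x (H(x) ∧ N(x))
Rule: ¬∀→∃, ¬∃→∀, negate predicate.
Negation: ∀x (¬H(x) ∨ ¬N(x))

∀x (¬H(x) ∨ ¬N(x))


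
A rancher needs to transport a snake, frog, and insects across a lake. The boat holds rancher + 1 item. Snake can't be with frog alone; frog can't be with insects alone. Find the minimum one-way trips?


1. rancher+frog → 2. rancher ← 3. rancher+snake → 4. rancher+frog ← 5. rancher+insects → 6. rancher ← 7. rancher+frog →
Minimum trips = 7

7


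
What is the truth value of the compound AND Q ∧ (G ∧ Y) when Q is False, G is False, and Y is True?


Q = False, G = False, Y = True
Step 1: G ∧ Y = False AND True = False
Step 2: Q ∧ False = False AND False = False
AND is true only when ALL operands are true.

False


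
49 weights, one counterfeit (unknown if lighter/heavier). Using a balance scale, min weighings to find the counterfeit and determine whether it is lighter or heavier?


Let n = 49. 98 possibilities (n weights × lighter/heavier); each weighing has 3 outcomes.
Bound for k weighings: say the first weighing puts j weights on each pan. If it tips, the 2j weighed weights remain suspects (each with a known direction) and k-1 weighings give 3^(k-1) outcomes; 3^(k-1) is odd, so 2j ≤ 3^(k-1) - 1. If it balances, the n - 2j unweighed weights remain with direction unknown: 2(n - 2j) ≤ 3^(k-1) - 1 by the same parity argument. Adding, n ≤ (3^(k-1) - 1) + (3^(k-1) - 1)/2 = (3^k - 3)/2, and the classical three-group strategy achieves this (3 weights in 2 weighings, 12 in 3, 39 in 4, 120 in 5).
So we need the smallest k with (3^k - 3)/2 ≥ 49.
k = 4: (3^4 - 3)/2 = 39 < 49 ✗
k = 5: (3^5 - 3)/2 = 120 ≥ 49 ✓

5


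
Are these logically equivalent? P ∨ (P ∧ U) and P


Expression 1: P ∨ (P ∧ U)
Expression 2: P
Truth table (P U | Expr1 Expr2):
  T T |   T     T
  T F |   T     T
  F T |   F     F
  F F |   F     F
All 4 rows agree, so the expressions are logically equivalent.

Yes


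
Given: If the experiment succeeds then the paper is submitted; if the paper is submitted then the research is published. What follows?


Hypothetical syllogism: P → Q, Q → R ⊢ P → R
Premise 1: the experiment succeeds → the paper is submitted
Premise 2: the paper is submitted → the research is published
Chain the implications: the middle term (the paper is submitted) links the two.
Conclusion: If the experiment succeeds, then the research is published.

If the experiment succeeds, then the research is published.


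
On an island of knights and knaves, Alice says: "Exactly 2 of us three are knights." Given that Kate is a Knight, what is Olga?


Alice claims exactly 2 knights among Alice, Kate, Olga.
Given: Kate is a Knight.

Case 1: Alice is a Knight (tells truth)
  Then exactly 2 of the three are knights.
  Counting Alice, Kate: 2 knight(s) so far. Need 0 more → Olga = Knave.
Case 2: Alice is a Knave (lies)
  Then the count is NOT 2.
  If Olga = Knight, count = 2 = 2 → claim would be true, contradicts lie.
  If Olga = Knave, count = 1 ≠ 2 → lie confirmed ✓

Olga is a Knave.

Knave


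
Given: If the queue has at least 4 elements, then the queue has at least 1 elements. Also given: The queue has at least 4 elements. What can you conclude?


Modus ponens: P → Q, P ⊢ Q
P: the queue has at least 4 elements
Q: the queue has at least 1 elements
We have P → Q and P is true.
By modus ponens, Q must be true.

The queue has at least 1 elements


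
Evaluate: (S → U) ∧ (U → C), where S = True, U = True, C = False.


S = True, U = True, C = False
Step 1: S → U is false only when S=True and U=False. Result: True
Step 2: U → C is false only when U=True and C=False. Result: False
Step 3: True ∧ False = False

False


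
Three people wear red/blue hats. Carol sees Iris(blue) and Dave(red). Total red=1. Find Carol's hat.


Total red = 1, seen red = 1
Own red = 1 - 1 = 0
Carol's hat is blue.

blue


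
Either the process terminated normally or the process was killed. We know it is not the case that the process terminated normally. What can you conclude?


Disjunctive syllogism: P ∨ Q, ¬P ⊢ Q
Disjunction: the process terminated normally ∨ the process was killed
We know it is not the case that the process terminated normally.
By disjunctive syllogism, the other disjunct must be true.

The process was killed


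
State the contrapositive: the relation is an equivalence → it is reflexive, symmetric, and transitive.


Original: If the relation is an equivalence, then it is reflexive, symmetric, and transitive
Contrapositive: If ¬Q, then ¬P
Negate Q: not (it is reflexive, symmetric, and transitive)
Negate P: not (the relation is an equivalence)

If not (it is reflexive, symmetric, and transitive), then not (the relation is an equivalence).


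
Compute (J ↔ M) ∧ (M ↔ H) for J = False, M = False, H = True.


J = False, M = False, H = True
Step 1: J ↔ M is true when J and M have the same value. Result: True
Step 2: M ↔ H is true when M and H have the same value. Result: False
Step 3: True ∧ False = False

False


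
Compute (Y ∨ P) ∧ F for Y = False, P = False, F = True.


Y = False, P = False, F = True
Step 1: Y ∨ P = False OR False = False
Step 2: False ∧ F = False AND True = False
OR is true when at least one operand is true; AND requires both.

False


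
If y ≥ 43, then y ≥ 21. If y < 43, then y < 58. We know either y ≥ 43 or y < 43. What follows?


Constructive dilemma: (P → Q) ∧ (R → S), P ∨ R ⊢ Q ∨ S
Premise 1: y ≥ 43 → y ≥ 21
Premise 2: y < 43 → y < 58
Premise 3: y ≥ 43 ∨ y < 43
Case 1: Assuming y ≥ 43, then by Premise 1, y ≥ 21.
Case 2: Assuming y < 43, then by Premise 2, y < 58.
Since one of y ≥ 43 or y < 43 must hold, we get y ≥ 21 or y < 58.

y ≥ 21 or y < 58.


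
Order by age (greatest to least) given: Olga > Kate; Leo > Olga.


Constraints: Olga > Kate; Leo > Olga
Method: at each step, the next-highest is the one remaining person who never appears on the smaller side of a constraint between remaining people.
  Step 1: remaining {Leo, Kate, Olga}; on the smaller side: {Kate, Olga} → Leo is next (Leo > Olga).
  Step 2: remaining {Kate, Olga}; on the smaller side: {Kate} → Olga is next (Olga > Kate).
  Step 3: only Kate remains → lowest.
Final ranking (highest to lowest):

Leo > Olga > Kate


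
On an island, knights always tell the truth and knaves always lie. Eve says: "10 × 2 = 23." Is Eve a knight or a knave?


Statement: "10 × 2 = 23."
Actual: 10 × 2 = 20
Claimed: 23
Statement is FALSE → Eve lies → Knave

Knave


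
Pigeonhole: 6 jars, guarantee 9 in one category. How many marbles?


Pigeonhole: to guarantee k in one of n categories, need (k-1)×n + 1.
k = 9, n = 6
Minimum = (9-1) × 6 + 1 = 8 × 6 + 1

49


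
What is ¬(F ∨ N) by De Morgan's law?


De Morgan's law: ¬(P ∨ Q) ≡ ¬P ∧ ¬Q
¬(F ∨ N) = ¬F ∧ ¬N

¬F ∧ ¬N


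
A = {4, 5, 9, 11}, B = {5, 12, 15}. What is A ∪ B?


A = {4, 5, 9, 11}
B = {5, 12, 15}
Operation: union
All elements combined: 4, 5, 9, 11, 12, 15

{4, 5, 9, 11, 12, 15}


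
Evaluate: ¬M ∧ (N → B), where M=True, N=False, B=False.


M = True, N = False, B = False
Expression: ¬M ∧ (N → B)
Step 1: ¬M = NOT True = False
Step 2: N → B = False → False (false only if N=True, B=False) = True
Step 3: (False) ∧ (True) = False AND True = False

False


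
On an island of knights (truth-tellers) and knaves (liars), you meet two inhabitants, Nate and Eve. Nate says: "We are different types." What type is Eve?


Nate says: "We are different types."
Case 1: Nate is a Knight (truth-teller)
  Statement is true → they ARE different → Eve is a Knave
Case 2: Nate is a Knave (liar)
  Statement is false → they are NOT different → Eve is a Knave
In both cases, Eve is a Knave.

Knave


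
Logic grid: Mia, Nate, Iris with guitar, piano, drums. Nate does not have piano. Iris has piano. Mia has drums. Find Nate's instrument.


From clues:
  Iris → piano
  Mia → drums
By elimination, Nate gets the remaining.

guitar


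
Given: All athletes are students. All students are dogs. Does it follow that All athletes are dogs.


Premise 1: All athletes are students.
Premise 2: All students are dogs.
Conclusion: All athletes are dogs.
Barbara syllogism (AAA-1): All A are B, All B are C → All A are C.
Middle term (students) distributed in premise 2.

Valid


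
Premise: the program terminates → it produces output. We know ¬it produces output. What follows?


Modus tollens: P → Q, ¬Q ⊢ ¬P
P: the program terminates
Q: it produces output
We have P → Q and Q is false.
By modus tollens, P must be false.

It is not the case that the program terminates


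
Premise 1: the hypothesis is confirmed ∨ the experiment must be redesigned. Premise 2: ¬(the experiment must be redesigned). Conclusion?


Disjunctive syllogism: P ∨ Q, ¬P ⊢ Q
Disjunction: the hypothesis is confirmed ∨ the experiment must be redesigned
We know it is not the case that the experiment must be redesigned.
By disjunctive syllogism, the other disjunct must be true.

The hypothesis is confirmed


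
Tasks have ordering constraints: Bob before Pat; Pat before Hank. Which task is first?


Constraints: Bob before Pat; Pat before Hank
The first task can have nothing scheduled before it, so it must never appear on the right of a 'before'.
Tasks appearing after some 'before': Pat, Hank.
The only task not in that list is Bob → it is first.

Bob


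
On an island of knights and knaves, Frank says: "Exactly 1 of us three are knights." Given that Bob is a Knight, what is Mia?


Frank claims exactly 1 knights among Frank, Bob, Mia.
Given: Bob is a Knight.

Case 1: Frank is a Knight (tells truth)
  Then exactly 1 of the three are knights.
  Counting Frank, Bob: 2 knight(s) so far. Need -1 more → impossible.
Case 2: Frank is a Knave (lies)
  Then the count is NOT 1.
  If Mia = Knave, count = 1 = 1 → claim would be true, contradicts lie.
  If Mia = Knight, count = 2 ≠ 1 → lie confirmed ✓

Mia is a Knight.

Knight


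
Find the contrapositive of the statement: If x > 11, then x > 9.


Original: If x > 11, then x > 9
Contrapositive: If ¬Q, then ¬P
Negate Q: not (x > 9)
Negate P: not (x > 11)

If not (x > 9), then not (x > 11).


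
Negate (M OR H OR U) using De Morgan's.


De Morgan's law: ¬(P ∨ Q ∨ R) ≡ ¬P ∧ ¬Q ∧ ¬R
¬(M ∨ H ∨ U) = ¬M ∧ ¬H ∧ ¬U

¬M ∧ ¬H ∧ ¬U


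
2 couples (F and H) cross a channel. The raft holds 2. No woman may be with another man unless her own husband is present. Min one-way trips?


Label couples F and H.
1. WF+WH → (far: WF,WH; near: HF,HH)
2. WF ←   (far: WH; near: HF,HH,WF)
3. HF+HH → (far: HF,HH,WH; near: WF)
4. HF ←   (far: HH,WH; near: HF,WF)  — HF returns, since WF is alone on near bank
5. HF+WF → (far: all four; near: empty)
Every state respects the constraint.
Minimum trips = 5

5


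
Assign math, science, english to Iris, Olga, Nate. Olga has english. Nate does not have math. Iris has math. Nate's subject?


From clues:
  Iris → math
  Olga → english
By elimination, Nate gets the remaining.

science


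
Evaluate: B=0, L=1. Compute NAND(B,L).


B AND L = 0
NOT(0) = 1

1


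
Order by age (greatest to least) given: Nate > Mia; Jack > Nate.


Constraints: Nate > Mia; Jack > Nate
Method: at each step, the next-highest is the one remaining person who never appears on the smaller side of a constraint between remaining people.
  Step 1: remaining {Nate, Mia, Jack}; on the smaller side: {Nate, Mia} → Jack is next (Jack > Nate).
  Step 2: remaining {Nate, Mia}; on the smaller side: {Mia} → Nate is next (Nate > Mia).
  Step 3: only Mia remains → lowest.
Final ranking (highest to lowest):

Jack > Nate > Mia


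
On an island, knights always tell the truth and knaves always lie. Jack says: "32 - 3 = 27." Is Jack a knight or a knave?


Statement: "32 - 3 = 27."
Actual: 32 - 3 = 29
Claimed: 27
Statement is FALSE → Jack lies → Knave

Knave


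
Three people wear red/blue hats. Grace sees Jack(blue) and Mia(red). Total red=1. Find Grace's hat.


Total red = 1, seen red = 1
Own red = 1 - 1 = 0
Grace's hat is blue.

blue


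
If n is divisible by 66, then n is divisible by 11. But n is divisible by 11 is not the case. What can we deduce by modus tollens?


Modus tollens: P → Q, ¬Q ⊢ ¬P
P: n is divisible by 66
Q: n is divisible by 11
We have P → Q and Q is false.
By modus tollens, P must be false.

It is not the case that n is divisible by 66


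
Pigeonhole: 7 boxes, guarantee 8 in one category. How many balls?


Pigeonhole: to guarantee k in one of n categories, need (k-1)×n + 1.
k = 8, n = 7
Minimum = (8-1) × 7 + 1 = 7 × 7 + 1

50


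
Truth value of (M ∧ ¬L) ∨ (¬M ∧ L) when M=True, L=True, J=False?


M = True, L = True, J = False
Expression: (M ∧ ¬L) ∨ (¬M ∧ L)
Step 1: ¬L = NOT True = False
Step 2: M ∧ ¬L = True AND False = False
Step 3: ¬M = NOT True = False
Step 4: ¬M ∧ L = False AND True = False
Step 5: (False) ∨ (False) = False OR False = False

False


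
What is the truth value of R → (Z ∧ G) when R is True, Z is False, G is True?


R = True, Z = False, G = True
Step 1: Z ∧ G = False AND True = False
Step 2: R → (False): false only when R=True and consequent=False.
Result: False

False


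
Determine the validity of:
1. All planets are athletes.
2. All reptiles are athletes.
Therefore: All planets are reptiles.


Premise 1: All planets are athletes.
Premise 2: All reptiles are athletes.
Conclusion: All planets are reptiles.
Fallacy: undistributed middle. athletes is predicate in both.
Counterexample: planets and reptiles could be disjoint subsets of athletes.

Invalid


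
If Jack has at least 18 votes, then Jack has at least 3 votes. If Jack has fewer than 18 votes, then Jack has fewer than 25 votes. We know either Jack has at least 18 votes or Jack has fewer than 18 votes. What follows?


Constructive dilemma: (P → Q) ∧ (R → S), P ∨ R ⊢ Q ∨ S
Premise 1: Jack has at least 18 votes → Jack has at least 3 votes
Premise 2: Jack has fewer than 18 votes → Jack has fewer than 25 votes
Premise 3: Jack has at least 18 votes ∨ Jack has fewer than 18 votes
Case 1: Assuming Jack has at least 18 votes, then by Premise 1, Jack has at least 3 votes.
Case 2: Assuming Jack has fewer than 18 votes, then by Premise 2, Jack has fewer than 25 votes.
Since one of Jack has at least 18 votes or Jack has fewer than 18 votes must hold, we get Jack has at least 3 votes or Jack has fewer than 25 votes.

Jack has at least 3 votes or Jack has fewer than 25 votes.


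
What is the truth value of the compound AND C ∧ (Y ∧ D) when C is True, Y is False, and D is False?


C = True, Y = False, D = False
Step 1: Y ∧ D = False AND False = False
Step 2: C ∧ False = True AND False = False
AND is true only when ALL operands are true.

False


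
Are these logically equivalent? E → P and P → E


Expression 1: E → P
Expression 2: P → E
Truth table (E P | Expr1 Expr2):
  T T |   T     T
  T F |   F     T   ← differ
  F T |   T     F   ← differ
  F F |   T     T
Counterexample: E=T, P=F gives Expr1 = F but Expr2 = T, so the expressions are NOT logically equivalent.

No


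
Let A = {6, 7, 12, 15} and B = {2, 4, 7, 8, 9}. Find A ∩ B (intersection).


A = {6, 7, 12, 15}
B = {2, 4, 7, 8, 9}
Operation: intersection
Elements in both: 7

{7}


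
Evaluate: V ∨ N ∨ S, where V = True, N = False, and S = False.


V = True, N = False, S = False
Step 1: V ∨ N = True OR False = True
Step 2: True ∨ S = True OR False = True
OR is true when at least one operand is true.

True


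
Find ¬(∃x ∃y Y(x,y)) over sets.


Original: ∃x ∃y Y(x,y)
Rule: ¬∀→∃, ¬∃→∀, negate predicate.
Negation: ∀x ∀y ¬Y(x,y)

∀x ∀y ¬Y(x,y)


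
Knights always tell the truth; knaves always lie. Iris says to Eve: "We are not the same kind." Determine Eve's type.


Iris says: "We are not the same kind."
Case 1: Iris is a Knight (truth-teller)
  Statement is true → they ARE different → Eve is a Knave
Case 2: Iris is a Knave (liar)
  Statement is false → they are NOT different → Eve is a Knave
In both cases, Eve is a Knave.

Knave


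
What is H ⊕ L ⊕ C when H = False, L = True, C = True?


H = False, L = True, C = True
Step 1: H ⊕ L = False XOR True = True
Step 2: True ⊕ C = True XOR True = False
XOR is true when an odd number of operands are true.

False


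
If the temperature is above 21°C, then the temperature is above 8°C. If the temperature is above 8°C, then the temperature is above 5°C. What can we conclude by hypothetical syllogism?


Hypothetical syllogism: P → Q, Q → R ⊢ P → R
Premise 1: the temperature is above 21°C → the temperature is above 8°C
Premise 2: the temperature is above 8°C → the temperature is above 5°C
Chain the implications: the middle term (the temperature is above 8°C) links the two.
Conclusion: If the temperature is above 21°C, then the temperature is above 5°C.

If the temperature is above 21°C, then the temperature is above 5°C.


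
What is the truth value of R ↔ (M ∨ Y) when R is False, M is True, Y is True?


R = False, M = True, Y = True
Step 1: M ∨ Y = True OR True = True
Step 2: R ↔ (True): true when both sides have same truth value.
Result: False ↔ True = False

False


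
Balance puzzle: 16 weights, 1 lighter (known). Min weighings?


Each weighing has 3 outcomes (left heavy / balance / right heavy), so k weighings distinguish at most 3^k cases; splitting into three near-equal groups achieves this.
Need 3^k ≥ 16: 3^2 = 9 < 16 ≤ 3^3 = 27
k = ⌈log₃(16)⌉ = 3

3


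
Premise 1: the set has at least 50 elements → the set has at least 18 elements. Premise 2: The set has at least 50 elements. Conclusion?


Modus ponens: P → Q, P ⊢ Q
P: the set has at least 50 elements
Q: the set has at least 18 elements
We have P → Q and P is true.
By modus ponens, Q must be true.

The set has at least 18 elements


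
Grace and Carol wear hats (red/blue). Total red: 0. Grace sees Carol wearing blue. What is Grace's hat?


Total red = 0, Carol = blue
Red accounted for: 0
Remaining for Grace: 0
Grace's hat is blue.

blue


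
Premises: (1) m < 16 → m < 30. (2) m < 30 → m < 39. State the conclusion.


Hypothetical syllogism: P → Q, Q → R ⊢ P → R
Premise 1: m < 16 → m < 30
Premise 2: m < 30 → m < 39
Chain the implications: the middle term (m < 30) links the two.
Conclusion: If m < 16, then m < 39.

If m < 16, then m < 39.


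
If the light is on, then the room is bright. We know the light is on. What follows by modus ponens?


Modus ponens: P → Q, P ⊢ Q
P: the light is on
Q: the room is bright
We have P → Q and P is true.
By modus ponens, Q must be true.

The room is bright


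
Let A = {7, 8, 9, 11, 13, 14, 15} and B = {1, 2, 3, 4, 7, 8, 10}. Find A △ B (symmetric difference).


A = {7, 8, 9, 11, 13, 14, 15}
B = {1, 2, 3, 4, 7, 8, 10}
Operation: symmetric difference
In A only: [9, 11, 13, 14, 15], in B only: [1, 2, 3, 4, 10]

{1, 2, 3, 4, 9, 10, 11, 13, 14, 15}


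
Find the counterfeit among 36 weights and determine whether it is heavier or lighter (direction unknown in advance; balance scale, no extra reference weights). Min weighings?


Let n = 36. 72 possibilities (n weights × lighter/heavier); each weighing has 3 outcomes.
Bound for k weighings: say the first weighing puts j weights on each pan. If it tips, the 2j weighed weights remain suspects (each with a known direction) and k-1 weighings give 3^(k-1) outcomes; 3^(k-1) is odd, so 2j ≤ 3^(k-1) - 1. If it balances, the n - 2j unweighed weights remain with direction unknown: 2(n - 2j) ≤ 3^(k-1) - 1 by the same parity argument. Adding, n ≤ (3^(k-1) - 1) + (3^(k-1) - 1)/2 = (3^k - 3)/2, and the classical three-group strategy achieves this (3 weights in 2 weighings, 12 in 3, 39 in 4, 120 in 5).
So we need the smallest k with (3^k - 3)/2 ≥ 36.
k = 3: (3^3 - 3)/2 = 12 < 36 ✗
k = 4: (3^4 - 3)/2 = 39 ≥ 36 ✓

4


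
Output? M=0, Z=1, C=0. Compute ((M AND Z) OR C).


M AND Z = 0&1 = 0
0 OR 0 = 0

0


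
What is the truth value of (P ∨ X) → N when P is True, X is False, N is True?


P = True, X = False, N = True
Step 1: P ∨ X = True OR False = True
Step 2: (True) → N: false only when antecedent=True and N=False.
Result: True

True


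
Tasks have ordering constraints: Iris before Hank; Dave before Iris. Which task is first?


Constraints: Iris before Hank; Dave before Iris
The first task can have nothing scheduled before it, so it must never appear on the right of a 'before'.
Tasks appearing after some 'before': Hank, Iris.
The only task not in that list is Dave → it is first.

Dave


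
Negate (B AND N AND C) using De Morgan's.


De Morgan's law: ¬(P ∧ Q ∧ R) ≡ ¬P ∨ ¬Q ∨ ¬R
¬(B ∧ N ∧ C) = ¬B ∨ ¬N ∨ ¬C

¬B ∨ ¬N ∨ ¬C


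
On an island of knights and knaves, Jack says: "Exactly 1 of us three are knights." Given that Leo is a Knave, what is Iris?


Jack claims exactly 1 knights among Jack, Leo, Iris.
Given: Leo is a Knave.

Case 1: Jack is a Knight (tells truth)
  Then exactly 1 of the three are knights.
  Counting Jack, Leo: 1 knight(s) so far. Need 0 more → Iris = Knave.
Case 2: Jack is a Knave (lies)
  Then the count is NOT 1.
  If Iris = Knight, count = 1 = 1 → claim would be true, contradicts lie.
  If Iris = Knave, count = 0 ≠ 1 → lie confirmed ✓

Iris is a Knave.

Knave


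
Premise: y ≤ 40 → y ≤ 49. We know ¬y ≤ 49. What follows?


Modus tollens: P → Q, ¬Q ⊢ ¬P
P: y ≤ 40
Q: y ≤ 49
We have P → Q and Q is false.
By modus tollens, P must be false.

It is not the case that y ≤ 40


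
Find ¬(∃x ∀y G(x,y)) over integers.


Original: ∃x ∀y G(x,y)
Rule: ¬∀→∃, ¬∃→∀, negate predicate.
Negation: ∀x ∃y ¬G(x,y)

∀x ∃y ¬G(x,y)


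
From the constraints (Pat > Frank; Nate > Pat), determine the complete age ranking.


Constraints: Pat > Frank; Nate > Pat
Method: at each step, the next-highest is the one remaining person who never appears on the smaller side of a constraint between remaining people.
  Step 1: remaining {Frank, Pat, Nate}; on the smaller side: {Frank, Pat} → Nate is next (Nate > Pat).
  Step 2: remaining {Frank, Pat}; on the smaller side: {Frank} → Pat is next (Pat > Frank).
  Step 3: only Frank remains → lowest.
Final ranking (highest to lowest):

Nate > Pat > Frank


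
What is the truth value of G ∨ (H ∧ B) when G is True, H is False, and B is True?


G = True, H = False, B = True
Step 1: H ∧ B = False AND True = False
Step 2: G ∨ False = True OR False = True
AND evaluated first (higher precedence); then OR applied.

True


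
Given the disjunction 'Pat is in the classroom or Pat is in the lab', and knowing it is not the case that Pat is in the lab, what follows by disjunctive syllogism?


Disjunctive syllogism: P ∨ Q, ¬P ⊢ Q
Disjunction: Pat is in the classroom ∨ Pat is in the lab
We know it is not the case that Pat is in the lab.
By disjunctive syllogism, the other disjunct must be true.

Pat is in the classroom


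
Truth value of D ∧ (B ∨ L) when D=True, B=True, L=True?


D = True, B = True, L = True
Expression: D ∧ (B ∨ L)
Step 1: B ∨ L = True OR True = True
Step 2: D ∧ (True) = True AND True = True

True


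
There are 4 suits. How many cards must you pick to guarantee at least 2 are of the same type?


Pigeonhole: to guarantee k in one of n categories, need (k-1)×n + 1.
k = 2, n = 4
Minimum = (2-1) × 4 + 1 = 1 × 4 + 1

5


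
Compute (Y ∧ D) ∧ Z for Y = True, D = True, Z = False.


Y = True, D = True, Z = False
Step 1: Y ∧ D = True AND True = True
Step 2: True ∧ Z = True AND False = False
AND is true only when ALL operands are true.

False


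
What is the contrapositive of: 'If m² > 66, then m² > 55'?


Original: If m² > 66, then m² > 55
Contrapositive: If ¬Q, then ¬P
Negate Q: not (m² > 55)
Negate P: not (m² > 66)

If not (m² > 55), then not (m² > 66).


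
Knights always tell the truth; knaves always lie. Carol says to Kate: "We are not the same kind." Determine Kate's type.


Carol says: "We are not the same kind."
Case 1: Carol is a Knight (truth-teller)
  Statement is true → they ARE different → Kate is a Knave
Case 2: Carol is a Knave (liar)
  Statement is false → they are NOT different → Kate is a Knave
In both cases, Kate is a Knave.

Knave


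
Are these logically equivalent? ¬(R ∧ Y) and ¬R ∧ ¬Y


Expression 1: ¬(R ∧ Y)
Expression 2: ¬R ∧ ¬Y
Truth table (R Y | Expr1 Expr2):
  T T |   F     F
  T F |   T     F   ← differ
  F T |   T     F   ← differ
  F F |   T     T
Counterexample: R=T, Y=F gives Expr1 = T but Expr2 = F, so the expressions are NOT logically equivalent.

No


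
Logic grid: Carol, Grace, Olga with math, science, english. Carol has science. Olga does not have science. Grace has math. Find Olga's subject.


From clues:
  Grace → math
  Carol → science
By elimination, Olga gets the remaining.

english


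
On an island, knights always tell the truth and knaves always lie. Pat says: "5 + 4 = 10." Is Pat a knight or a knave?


Statement: "5 + 4 = 10."
Actual: 5 + 4 = 9
Claimed: 10
Statement is FALSE → Pat lies → Knave

Knave


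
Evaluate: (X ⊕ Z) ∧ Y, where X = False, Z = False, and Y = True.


X = False, Z = False, Y = True
Step 1: X ⊕ Z = False XOR False = False
Step 2: False ∧ Y = False AND True = False
XOR true when exactly one of X,Z is true; then AND with Y.

False


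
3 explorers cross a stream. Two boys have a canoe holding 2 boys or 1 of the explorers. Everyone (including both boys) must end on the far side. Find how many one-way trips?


Per crossing of one of the explorers: boys→, one←, one of the explorers→, one← = 4 trips
3 × 4 = 12, + 1 final boys→ = 13
Minimum trips = 13

13


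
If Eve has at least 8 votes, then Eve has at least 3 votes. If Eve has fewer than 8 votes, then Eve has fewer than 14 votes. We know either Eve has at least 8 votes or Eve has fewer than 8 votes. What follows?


Constructive dilemma: (P → Q) ∧ (R → S), P ∨ R ⊢ Q ∨ S
Premise 1: Eve has at least 8 votes → Eve has at least 3 votes
Premise 2: Eve has fewer than 8 votes → Eve has fewer than 14 votes
Premise 3: Eve has at least 8 votes ∨ Eve has fewer than 8 votes
Case 1: Assuming Eve has at least 8 votes, then by Premise 1, Eve has at least 3 votes.
Case 2: Assuming Eve has fewer than 8 votes, then by Premise 2, Eve has fewer than 14 votes.
Since one of Eve has at least 8 votes or Eve has fewer than 8 votes must hold, we get Eve has at least 3 votes or Eve has fewer than 14 votes.

Eve has at least 3 votes or Eve has fewer than 14 votes.


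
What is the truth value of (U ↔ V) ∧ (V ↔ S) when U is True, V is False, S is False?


U = True, V = False, S = False
Step 1: U ↔ V is true when U and V have the same value. Result: False
Step 2: V ↔ S is true when V and S have the same value. Result: True
Step 3: False ∧ True = False

False


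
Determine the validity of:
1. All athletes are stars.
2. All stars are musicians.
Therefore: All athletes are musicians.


Premise 1: All athletes are stars.
Premise 2: All stars are musicians.
Conclusion: All athletes are musicians.
Barbara syllogism (AAA-1): All A are B, All B are C → All A are C.
Middle term (stars) distributed in premise 2.

Valid


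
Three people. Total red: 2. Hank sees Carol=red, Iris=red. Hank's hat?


Total red = 2, seen red = 2
Own red = 2 - 2 = 0
Hank's hat is blue.

blue


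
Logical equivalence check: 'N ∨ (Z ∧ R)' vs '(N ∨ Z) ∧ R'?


Expression 1: N ∨ (Z ∧ R)
Expression 2: (N ∨ Z) ∧ R
Truth table (N Z R | Expr1 Expr2):
  T T T |   T     T
  T T F |   T     F   ← differ
  T F T |   T     T
  T F F |   T     F   ← differ
  F T T |   T     T
  F T F |   F     F
  F F T |   F     F
  F F F |   F     F
Counterexample: N=T, Z=T, R=F gives Expr1 = T but Expr2 = F, so the expressions are NOT logically equivalent.

No


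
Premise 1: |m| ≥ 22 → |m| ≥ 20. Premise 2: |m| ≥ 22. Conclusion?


Modus ponens: P → Q, P ⊢ Q
P: |m| ≥ 22
Q: |m| ≥ 20
We have P → Q and P is true.
By modus ponens, Q must be true.

|m| ≥ 20


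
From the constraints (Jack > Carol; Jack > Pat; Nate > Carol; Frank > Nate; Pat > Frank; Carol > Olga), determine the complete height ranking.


Constraints: Jack > Carol; Jack > Pat; Nate > Carol; Frank > Nate; Pat > Frank; Carol > Olga
Method: at each step, the next-highest is the one remaining person who never appears on the smaller side of a constraint between remaining people.
  Step 1: remaining {Olga, Frank, Jack, Nate, Pat, Carol}; on the smaller side: {Olga, Frank, Nate, Pat, Carol} → Jack is next (Jack > Carol; Jack > Pat).
  Step 2: remaining {Olga, Frank, Nate, Pat, Carol}; on the smaller side: {Olga, Frank, Nate, Carol} → Pat is next (Pat > Frank).
  Step 3: remaining {Olga, Frank, Nate, Carol}; on the smaller side: {Olga, Nate, Carol} → Frank is next (Frank > Nate).
  Step 4: remaining {Olga, Nate, Carol}; on the smaller side: {Olga, Carol} → Nate is next (Nate > Carol).
  Step 5: remaining {Olga, Carol}; on the smaller side: {Olga} → Carol is next (Carol > Olga).
  Step 6: only Olga remains → lowest.
Final ranking (highest to lowest):

Jack > Pat > Frank > Nate > Carol > Olga


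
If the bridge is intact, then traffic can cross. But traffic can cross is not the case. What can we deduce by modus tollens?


Modus tollens: P → Q, ¬Q ⊢ ¬P
P: the bridge is intact
Q: traffic can cross
We have P → Q and Q is false.
By modus tollens, P must be false.

It is not the case that the bridge is intact


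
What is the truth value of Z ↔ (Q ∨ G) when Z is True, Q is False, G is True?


Z = True, Q = False, G = True
Step 1: Q ∨ G = False OR True = True
Step 2: Z ↔ (True): true when both sides have same truth value.
Result: True ↔ True = True

True


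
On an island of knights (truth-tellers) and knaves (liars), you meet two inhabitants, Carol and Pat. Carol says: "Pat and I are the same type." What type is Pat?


Carol says: "Pat and I are the same type."
Case 1: Carol is a Knight (truth-teller)
  Statement is true → they ARE the same → Pat is also a Knight
Case 2: Carol is a Knave (liar)
  Statement is false → they are NOT the same → Pat is a Knight
In both cases, Pat is a Knight.

Knight


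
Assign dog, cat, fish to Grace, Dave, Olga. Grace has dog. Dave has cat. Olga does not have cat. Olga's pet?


From clues:
  Dave → cat
  Grace → dog
By elimination, Olga gets the remaining.

fish


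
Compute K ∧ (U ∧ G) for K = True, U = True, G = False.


K = True, U = True, G = False
Step 1: U ∧ G = True AND False = False
Step 2: K ∧ False = True AND False = False
AND is true only when ALL operands are true.

False


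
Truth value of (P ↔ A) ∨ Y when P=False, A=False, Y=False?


P = False, A = False, Y = False
Expression: (P ↔ A) ∨ Y
Step 1: P ↔ A = (False iff False) (true when values match) = True
Step 2: (True) ∨ Y = True OR False = True

True


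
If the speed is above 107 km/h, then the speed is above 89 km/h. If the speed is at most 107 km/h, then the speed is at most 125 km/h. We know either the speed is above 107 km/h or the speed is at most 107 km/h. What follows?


Constructive dilemma: (P → Q) ∧ (R → S), P ∨ R ⊢ Q ∨ S
Premise 1: the speed is above 107 km/h → the speed is above 89 km/h
Premise 2: the speed is at most 107 km/h → the speed is at most 125 km/h
Premise 3: the speed is above 107 km/h ∨ the speed is at most 107 km/h
Case 1: Assuming the speed is above 107 km/h, then by Premise 1, the speed is above 89 km/h.
Case 2: Assuming the speed is at most 107 km/h, then by Premise 2, the speed is at most 125 km/h.
Since one of the speed is above 107 km/h or the speed is at most 107 km/h must hold, we get the speed is above 89 km/h or the speed is at most 125 km/h.

The speed is above 89 km/h or the speed is at most 125 km/h.


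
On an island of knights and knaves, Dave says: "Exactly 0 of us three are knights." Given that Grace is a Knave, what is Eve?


Dave claims exactly 0 knights among Dave, Grace, Eve.
Given: Grace is a Knave.

Case 1: Dave is a Knight (tells truth)
  Then exactly 0 of the three are knights.
  Counting Dave, Grace: 1 knight(s) so far. Need -1 more → impossible.
Case 2: Dave is a Knave (lies)
  Then the count is NOT 0.
  If Eve = Knave, count = 0 = 0 → claim would be true, contradicts lie.
  If Eve = Knight, count = 1 ≠ 0 → lie confirmed ✓

Eve is a Knight.

Knight


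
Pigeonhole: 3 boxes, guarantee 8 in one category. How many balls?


Pigeonhole: to guarantee k in one of n categories, need (k-1)×n + 1.
k = 8, n = 3
Minimum = (8-1) × 3 + 1 = 7 × 3 + 1

22


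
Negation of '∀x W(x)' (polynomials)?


Original: ∀x W(x)
Rule: ¬∀→∃, ¬∃→∀, negate predicate.
Negation: ∃x ¬W(x)

∃x ¬W(x)


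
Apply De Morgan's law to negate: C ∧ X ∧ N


De Morgan's law: ¬(P ∧ Q ∧ R) ≡ ¬P ∨ ¬Q ∨ ¬R
¬(C ∧ X ∧ N) = ¬C ∨ ¬X ∨ ¬N

¬C ∨ ¬X ∨ ¬N


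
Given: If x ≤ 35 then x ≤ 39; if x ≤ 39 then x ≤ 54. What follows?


Hypothetical syllogism: P → Q, Q → R ⊢ P → R
Premise 1: x ≤ 35 → x ≤ 39
Premise 2: x ≤ 39 → x ≤ 54
Chain the implications: the middle term (x ≤ 39) links the two.
Conclusion: If x ≤ 35, then x ≤ 54.

If x ≤ 35, then x ≤ 54.


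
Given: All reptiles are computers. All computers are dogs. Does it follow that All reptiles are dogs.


Premise 1: All reptiles are computers.
Premise 2: All computers are dogs.
Conclusion: All reptiles are dogs.
Barbara syllogism (AAA-1): All A are B, All B are C → All A are C.
Middle term (computers) distributed in premise 2.

Valid


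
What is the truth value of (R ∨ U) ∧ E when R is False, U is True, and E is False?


R = False, U = True, E = False
Step 1: R ∨ U = False OR True = True
Step 2: True ∧ E = True AND False = False
OR is true when at least one operand is true; AND requires both.

False


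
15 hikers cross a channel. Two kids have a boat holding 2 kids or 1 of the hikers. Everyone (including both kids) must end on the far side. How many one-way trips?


Per crossing of one of the hikers: kids→, one←, one of the hikers→, one← = 4 trips
15 × 4 = 60, + 1 final kids→ = 61
Minimum trips = 61

61


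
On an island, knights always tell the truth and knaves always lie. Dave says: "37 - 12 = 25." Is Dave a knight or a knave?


Statement: "37 - 12 = 25."
Actual: 37 - 12 = 25
Claimed: 25
Statement is TRUE → Dave tells the truth → Knight

Knight


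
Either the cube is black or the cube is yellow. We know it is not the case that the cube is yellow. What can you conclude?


Disjunctive syllogism: P ∨ Q, ¬P ⊢ Q
Disjunction: the cube is black ∨ the cube is yellow
We know it is not the case that the cube is yellow.
By disjunctive syllogism, the other disjunct must be true.

The cube is black


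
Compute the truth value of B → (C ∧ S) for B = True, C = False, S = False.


B = True, C = False, S = False
Step 1: C ∧ S = False AND False = False
Step 2: B → (False): false only when B=True and consequent=False.
Result: False

False


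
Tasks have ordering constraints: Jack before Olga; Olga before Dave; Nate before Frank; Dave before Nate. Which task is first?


Constraints: Jack before Olga; Olga before Dave; Nate before Frank; Dave before Nate
The first task can have nothing scheduled before it, so it must never appear on the right of a 'before'.
Tasks appearing after some 'before': Olga, Dave, Frank, Nate.
The only task not in that list is Jack → it is first.

Jack


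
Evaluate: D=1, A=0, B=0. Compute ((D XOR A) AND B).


D XOR A = 1^0 = 1
1 AND 0 = 0

0


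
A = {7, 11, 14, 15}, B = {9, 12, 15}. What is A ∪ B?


A = {7, 11, 14, 15}
B = {9, 12, 15}
Operation: union
All elements combined: 7, 9, 11, 12, 14, 15

{7, 9, 11, 12, 14, 15}


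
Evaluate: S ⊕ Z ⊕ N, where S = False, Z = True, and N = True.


S = False, Z = True, N = True
Step 1: S ⊕ Z = False XOR True = True
Step 2: True ⊕ N = True XOR True = False
XOR is true when an odd number of operands are true.

False


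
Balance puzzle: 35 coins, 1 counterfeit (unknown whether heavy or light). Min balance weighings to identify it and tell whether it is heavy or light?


Let n = 35. 70 possibilities (n coins × lighter/heavier); each weighing has 3 outcomes.
Bound for k weighings: say the first weighing puts j coins on each pan. If it tips, the 2j weighed coins remain suspects (each with a known direction) and k-1 weighings give 3^(k-1) outcomes; 3^(k-1) is odd, so 2j ≤ 3^(k-1) - 1. If it balances, the n - 2j unweighed coins remain with direction unknown: 2(n - 2j) ≤ 3^(k-1) - 1 by the same parity argument. Adding, n ≤ (3^(k-1) - 1) + (3^(k-1) - 1)/2 = (3^k - 3)/2, and the classical three-group strategy achieves this (3 coins in 2 weighings, 12 in 3, 39 in 4, 120 in 5).
So we need the smallest k with (3^k - 3)/2 ≥ 35.
k = 3: (3^3 - 3)/2 = 12 < 35 ✗
k = 4: (3^4 - 3)/2 = 39 ≥ 35 ✓

4


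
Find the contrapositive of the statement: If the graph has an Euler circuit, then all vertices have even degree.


Original: If the graph has an Euler circuit, then all vertices have even degree
Contrapositive: If ¬Q, then ¬P
Negate Q: not (all vertices have even degree)
Negate P: not (the graph has an Euler circuit)

If not (all vertices have even degree), then not (the graph has an Euler circuit).


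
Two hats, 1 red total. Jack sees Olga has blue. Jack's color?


Total red = 1, Olga = blue
Red accounted for: 0
Remaining for Jack: 1
Jack's hat is red.

red


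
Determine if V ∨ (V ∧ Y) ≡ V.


Expression 1: V ∨ (V ∧ Y)
Expression 2: V
Truth table (V Y | Expr1 Expr2):
  T T |   T     T
  T F |   T     T
  F T |   F     F
  F F |   F     F
All 4 rows agree, so the expressions are logically equivalent.

Yes


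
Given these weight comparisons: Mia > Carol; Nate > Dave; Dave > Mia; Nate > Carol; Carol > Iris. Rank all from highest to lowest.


Constraints: Mia > Carol; Nate > Dave; Dave > Mia; Nate > Carol; Carol > Iris
Method: at each step, the next-highest is the one remaining person who never appears on the smaller side of a constraint between remaining people.
  Step 1: remaining {Dave, Iris, Mia, Carol, Nate}; on the smaller side: {Dave, Iris, Mia, Carol} → Nate is next (Nate > Dave; Nate > Carol).
  Step 2: remaining {Dave, Iris, Mia, Carol}; on the smaller side: {Iris, Mia, Carol} → Dave is next (Dave > Mia).
  Step 3: remaining {Iris, Mia, Carol}; on the smaller side: {Iris, Carol} → Mia is next (Mia > Carol).
  Step 4: remaining {Iris, Carol}; on the smaller side: {Iris} → Carol is next (Carol > Iris).
  Step 5: only Iris remains → lowest.
Final ranking (highest to lowest):

Nate > Dave > Mia > Carol > Iris
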